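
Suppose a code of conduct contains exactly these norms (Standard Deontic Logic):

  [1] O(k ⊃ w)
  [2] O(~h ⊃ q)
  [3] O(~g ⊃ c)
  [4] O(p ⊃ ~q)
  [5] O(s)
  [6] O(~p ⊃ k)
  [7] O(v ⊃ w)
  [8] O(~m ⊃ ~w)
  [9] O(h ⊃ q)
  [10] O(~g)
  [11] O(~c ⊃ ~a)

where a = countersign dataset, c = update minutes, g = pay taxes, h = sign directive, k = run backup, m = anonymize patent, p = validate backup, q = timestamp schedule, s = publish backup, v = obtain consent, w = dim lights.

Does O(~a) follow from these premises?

Premise 11 is O(~c ⊃ ~a), but O(~c) is not derivable from the premises, so it does not yield O(~a).
No other premise forces O(~a). An ideal world satisfying every premise can still have ~a false, so O(~a) is not derivable.

No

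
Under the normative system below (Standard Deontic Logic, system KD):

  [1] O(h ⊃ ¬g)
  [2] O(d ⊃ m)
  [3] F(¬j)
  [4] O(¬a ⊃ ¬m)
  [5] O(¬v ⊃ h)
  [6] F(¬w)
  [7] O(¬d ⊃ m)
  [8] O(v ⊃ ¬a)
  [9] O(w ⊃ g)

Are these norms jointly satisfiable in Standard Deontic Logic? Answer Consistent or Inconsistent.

Premises 2 and 7 are O(d ⊃ m) and O(¬d ⊃ m); every ideal world satisfies d or ¬d, so in either case m holds — hence O(m).
Premise 4, O(¬a ⊃ ¬m), contraposes to O(m ⊃ a); with O(m) we get O(a).
Premise 8, O(v ⊃ ¬a), contraposes to O(a ⊃ ¬v); with O(a) we get O(¬v).
Applying K to premise 5 (O(¬v ⊃ h)) and O(¬v) yields O(h).
Premise 1 is O(h ⊃ ¬g); since O(h), deontic closure gives O(¬g).
Premise 9 is O(w ⊃ g); contrapositively O(¬g ⊃ ¬w). Since O(¬g) holds, K gives O(¬w).
Yet premise 6 is F(¬w), i.e. O(w).
We now have both O(¬w) and O(w) — w is simultaneously obligatory and forbidden, violating the D-axiom.

Inconsistent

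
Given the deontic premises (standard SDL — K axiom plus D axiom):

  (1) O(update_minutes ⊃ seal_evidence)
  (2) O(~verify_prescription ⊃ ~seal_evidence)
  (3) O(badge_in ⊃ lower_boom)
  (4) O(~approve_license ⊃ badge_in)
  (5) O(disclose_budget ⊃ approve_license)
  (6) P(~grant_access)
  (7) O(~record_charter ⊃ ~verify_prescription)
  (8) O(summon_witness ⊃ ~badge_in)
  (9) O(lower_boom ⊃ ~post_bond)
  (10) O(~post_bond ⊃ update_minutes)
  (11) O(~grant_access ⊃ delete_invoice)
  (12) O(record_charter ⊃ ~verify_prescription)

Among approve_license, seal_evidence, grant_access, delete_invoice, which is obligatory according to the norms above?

approve_license

Premises 7 and 12 cover both cases: O(~record_charter ⊃ ~verify_prescription) and O(record_charter ⊃ ~verify_prescription). Since ~record_charter ∨ record_charter is a tautology, O(~verify_prescription) follows.
From O(~verify_prescription) and premise 2, O(~verify_prescription ⊃ ~seal_evidence), we obtain O(~seal_evidence).
Premise 1 is O(update_minutes ⊃ seal_evidence); contrapositively O(~seal_evidence ⊃ ~update_minutes). Since O(~seal_evidence) holds, K gives O(~update_minutes).
The contrapositive of premise 10 (O(~post_bond ⊃ update_minutes)) is O(~update_minutes ⊃ post_bond), and O(~update_minutes) is already established, so O(post_bond).
The contrapositive of premise 9 (O(lower_boom ⊃ ~post_bond)) is O(post_bond ⊃ ~lower_boom), and O(post_bond) is already established, so O(~lower_boom).
Premise 3, O(badge_in ⊃ lower_boom), contraposes to O(~lower_boom ⊃ ~badge_in); with O(~lower_boom) we get O(~badge_in).
Premise 4 is O(~approve_license ⊃ badge_in); contrapositively O(~badge_in ⊃ approve_license). Since O(~badge_in) holds, K gives O(approve_license).
So O(approve_license) holds — approve_license is obligatory. None of the other listed options is made obligatory by any chain of premises.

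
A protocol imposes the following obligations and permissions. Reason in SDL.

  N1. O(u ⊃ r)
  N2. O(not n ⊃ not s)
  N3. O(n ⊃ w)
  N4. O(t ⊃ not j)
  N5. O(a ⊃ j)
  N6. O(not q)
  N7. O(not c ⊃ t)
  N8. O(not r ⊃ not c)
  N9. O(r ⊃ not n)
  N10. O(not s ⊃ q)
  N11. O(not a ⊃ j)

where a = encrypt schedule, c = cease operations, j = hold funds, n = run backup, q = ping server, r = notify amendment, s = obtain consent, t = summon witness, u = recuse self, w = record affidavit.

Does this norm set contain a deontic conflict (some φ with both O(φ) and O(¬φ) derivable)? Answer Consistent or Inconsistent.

Inconsistent

Premises 5 and 11 are O(a ⊃ j) and O(not a ⊃ j); every ideal world satisfies a or not a, so in either case j holds — hence O(j).
The contrapositive of premise 4 (O(t ⊃ not j)) is O(j ⊃ not t), and O(j) is already established, so O(not t).
Premise 7 is O(not c ⊃ t); contrapositively O(not t ⊃ c). Since O(not t) holds, K gives O(c).
Premise 8 is O(not r ⊃ not c); contrapositively O(c ⊃ r). Since O(c) holds, K gives O(r).
Premise 9 is O(r ⊃ not n); since O(r), deontic closure gives O(not n).
Premise 2 is O(not n ⊃ not s); since O(not n), deontic closure gives O(not s).
With premise 10, O(not s ⊃ q), the K-axiom yields O(q).
However, premise 6 gives O(not q).
We now have both O(q) and O(not q) — q is simultaneously obligatory and forbidden, violating the D-axiom.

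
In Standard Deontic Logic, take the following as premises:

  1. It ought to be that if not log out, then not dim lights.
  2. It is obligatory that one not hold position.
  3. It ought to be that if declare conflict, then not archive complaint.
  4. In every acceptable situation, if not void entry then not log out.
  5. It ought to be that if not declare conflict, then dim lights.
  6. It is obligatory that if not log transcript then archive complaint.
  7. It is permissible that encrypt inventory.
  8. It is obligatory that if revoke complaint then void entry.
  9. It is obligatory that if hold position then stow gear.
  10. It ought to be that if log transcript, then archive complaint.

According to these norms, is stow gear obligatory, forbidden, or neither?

Premise 9 is O(hold_position → stow_gear), but O(hold_position) is not derivable from the premises, so it does not yield O(stow_gear).
No premise or chain of K-axiom applications forces O(stow_gear), and none forces O(¬stow_gear). So stow_gear is neither obligatory nor forbidden under these norms.

Neither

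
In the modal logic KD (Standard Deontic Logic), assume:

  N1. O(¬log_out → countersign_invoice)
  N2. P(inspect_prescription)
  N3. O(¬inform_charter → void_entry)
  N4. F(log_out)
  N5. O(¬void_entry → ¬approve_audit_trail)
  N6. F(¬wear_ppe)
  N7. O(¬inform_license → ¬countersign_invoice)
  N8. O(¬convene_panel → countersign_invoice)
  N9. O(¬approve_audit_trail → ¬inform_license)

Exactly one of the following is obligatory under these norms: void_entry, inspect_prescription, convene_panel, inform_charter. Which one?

Premise 4 is F(log_out), i.e. O(¬log_out).
With premise 1, O(¬log_out → countersign_invoice), the K-axiom yields O(countersign_invoice).
Premise 7, O(¬inform_license → ¬countersign_invoice), contraposes to O(countersign_invoice → inform_license); with O(countersign_invoice) we get O(inform_license).
The contrapositive of premise 9 (O(¬approve_audit_trail → ¬inform_license)) is O(inform_license → approve_audit_trail), and O(inform_license) is already established, so O(approve_audit_trail).
Premise 5, O(¬void_entry → ¬approve_audit_trail), contraposes to O(approve_audit_trail → void_entry); with O(approve_audit_trail) we get O(void_entry).
So O(void_entry) holds — void_entry is obligatory. None of the other listed options is made obligatory by any chain of premises.

void_entry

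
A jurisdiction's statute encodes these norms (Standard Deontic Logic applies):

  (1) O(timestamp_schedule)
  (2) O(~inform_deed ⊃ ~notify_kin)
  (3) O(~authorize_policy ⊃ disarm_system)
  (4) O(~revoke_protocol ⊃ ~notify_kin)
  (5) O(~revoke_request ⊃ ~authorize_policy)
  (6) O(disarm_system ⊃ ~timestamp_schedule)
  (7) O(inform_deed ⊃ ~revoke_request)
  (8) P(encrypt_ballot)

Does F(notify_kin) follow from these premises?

Premise 1 states O(timestamp_schedule) outright.
Premise 6, O(disarm_system ⊃ ~timestamp_schedule), contraposes to O(timestamp_schedule ⊃ ~disarm_system); with O(timestamp_schedule) we get O(~disarm_system).
Premise 3, O(~authorize_policy ⊃ disarm_system), contraposes to O(~disarm_system ⊃ authorize_policy); with O(~disarm_system) we get O(authorize_policy).
Premise 5, O(~revoke_request ⊃ ~authorize_policy), contraposes to O(authorize_policy ⊃ revoke_request); with O(authorize_policy) we get O(revoke_request).
The contrapositive of premise 7 (O(inform_deed ⊃ ~revoke_request)) is O(revoke_request ⊃ ~inform_deed), and O(revoke_request) is already established, so O(~inform_deed).
With premise 2, O(~inform_deed ⊃ ~notify_kin), the K-axiom yields O(~notify_kin).
Premises 4, 8 do not contribute to this derivation.
So O(~notify_kin) holds, i.e. F(notify_kin). The claim follows.

Yes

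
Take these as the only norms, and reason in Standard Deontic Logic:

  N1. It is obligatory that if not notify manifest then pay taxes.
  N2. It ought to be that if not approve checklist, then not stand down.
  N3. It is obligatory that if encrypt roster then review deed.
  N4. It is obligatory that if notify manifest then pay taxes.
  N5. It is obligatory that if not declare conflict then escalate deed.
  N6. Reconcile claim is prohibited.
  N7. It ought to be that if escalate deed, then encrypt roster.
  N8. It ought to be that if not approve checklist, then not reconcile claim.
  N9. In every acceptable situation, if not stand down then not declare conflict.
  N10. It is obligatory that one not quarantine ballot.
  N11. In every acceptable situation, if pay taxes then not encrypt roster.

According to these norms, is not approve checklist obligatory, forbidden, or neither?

Forbidden

Premises 1 and 4 cover both cases: O(¬notify_manifest → pay_taxes) and O(notify_manifest → pay_taxes). Since ¬notify_manifest ∨ notify_manifest is a tautology, O(pay_taxes) follows.
From O(pay_taxes) and premise 11, O(pay_taxes → ¬encrypt_roster), we obtain O(¬encrypt_roster).
Premise 7, O(escalate_deed → encrypt_roster), contraposes to O(¬encrypt_roster → ¬escalate_deed); with O(¬encrypt_roster) we get O(¬escalate_deed).
The contrapositive of premise 5 (O(¬declare_conflict → escalate_deed)) is O(¬escalate_deed → declare_conflict), and O(¬escalate_deed) is already established, so O(declare_conflict).
Premise 9 is O(¬stand_down → ¬declare_conflict); contrapositively O(declare_conflict → stand_down). Since O(declare_conflict) holds, K gives O(stand_down).
The contrapositive of premise 2 (O(¬approve_checklist → ¬stand_down)) is O(stand_down → approve_checklist), and O(stand_down) is already established, so O(approve_checklist).
Premises 3, 6, 8, 10 do not contribute to this derivation.
Thus O(approve_checklist), which is F(¬approve_checklist): ¬approve_checklist is forbidden.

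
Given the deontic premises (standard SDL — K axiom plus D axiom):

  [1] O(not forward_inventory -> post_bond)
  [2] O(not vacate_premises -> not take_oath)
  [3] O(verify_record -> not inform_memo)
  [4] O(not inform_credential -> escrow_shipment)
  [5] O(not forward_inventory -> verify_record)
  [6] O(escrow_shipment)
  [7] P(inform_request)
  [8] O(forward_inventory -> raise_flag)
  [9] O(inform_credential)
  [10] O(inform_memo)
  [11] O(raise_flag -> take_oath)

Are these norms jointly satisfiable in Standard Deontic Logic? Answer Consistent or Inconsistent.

Premise 4 is O(not inform_credential -> escrow_shipment); even if O(escrow_shipment) held, inferring O(not inform_credential) would be affirming the consequent — invalid.
So O(not inform_credential) is not derivable, and the apparent clash with O(inform_credential) does not arise.
A world satisfying every obligation exists (e.g. escrow_shipment=true, forward_inventory=true, inform_credential=true, inform_memo=true, inform_request=false, post_bond=false, raise_flag=true, take_oath=true, vacate_premises=true, verify_record=false); no atom is both obligatory and forbidden, so the set is consistent.

Consistent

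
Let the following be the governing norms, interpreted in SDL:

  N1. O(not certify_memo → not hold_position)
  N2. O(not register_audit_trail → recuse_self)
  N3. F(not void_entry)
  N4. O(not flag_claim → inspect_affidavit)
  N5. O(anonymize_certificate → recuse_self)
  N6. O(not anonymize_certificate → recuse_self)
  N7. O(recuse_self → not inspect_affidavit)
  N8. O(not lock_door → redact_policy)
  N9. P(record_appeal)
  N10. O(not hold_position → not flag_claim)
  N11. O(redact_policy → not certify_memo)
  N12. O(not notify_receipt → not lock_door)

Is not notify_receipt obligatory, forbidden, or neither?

By case analysis on not anonymize_certificate: premise 6 gives O(not anonymize_certificate → recuse_self) and premise 5 gives O(anonymize_certificate → recuse_self), so O(recuse_self) either way.
From O(recuse_self) and premise 7, O(recuse_self → not inspect_affidavit), we obtain O(not inspect_affidavit).
The contrapositive of premise 4 (O(not flag_claim → inspect_affidavit)) is O(not inspect_affidavit → flag_claim), and O(not inspect_affidavit) is already established, so O(flag_claim).
Premise 10, O(not hold_position → not flag_claim), contraposes to O(flag_claim → hold_position); with O(flag_claim) we get O(hold_position).
Premise 1 is O(not certify_memo → not hold_position); contrapositively O(hold_position → certify_memo). Since O(hold_position) holds, K gives O(certify_memo).
The contrapositive of premise 11 (O(redact_policy → not certify_memo)) is O(certify_memo → not redact_policy), and O(certify_memo) is already established, so O(not redact_policy).
Premise 8 is O(not lock_door → redact_policy); contrapositively O(not redact_policy → lock_door). Since O(not redact_policy) holds, K gives O(lock_door).
Premise 12 is O(not notify_receipt → not lock_door); contrapositively O(lock_door → notify_receipt). Since O(lock_door) holds, K gives O(notify_receipt).
Premises 2, 3, 9 do not contribute to this derivation.
Thus O(notify_receipt), which is F(not notify_receipt): not notify_receipt is forbidden.

Forbidden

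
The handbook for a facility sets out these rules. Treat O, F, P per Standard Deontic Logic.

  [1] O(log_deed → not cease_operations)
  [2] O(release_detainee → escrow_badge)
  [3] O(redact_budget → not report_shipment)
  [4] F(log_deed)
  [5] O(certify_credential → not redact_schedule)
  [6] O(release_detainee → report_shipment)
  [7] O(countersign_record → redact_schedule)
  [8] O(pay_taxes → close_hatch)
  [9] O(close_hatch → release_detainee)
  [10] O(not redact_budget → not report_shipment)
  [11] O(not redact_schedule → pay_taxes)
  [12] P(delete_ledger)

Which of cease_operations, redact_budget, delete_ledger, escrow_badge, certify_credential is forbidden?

certify_credential

Premises 10 and 3 cover both cases: O(not redact_budget → not report_shipment) and O(redact_budget → not report_shipment). Since not redact_budget ∨ redact_budget is a tautology, O(not report_shipment) follows.
The contrapositive of premise 6 (O(release_detainee → report_shipment)) is O(not report_shipment → not release_detainee), and O(not report_shipment) is already established, so O(not release_detainee).
Premise 9 is O(close_hatch → release_detainee); contrapositively O(not release_detainee → not close_hatch). Since O(not release_detainee) holds, K gives O(not close_hatch).
Premise 8 is O(pay_taxes → close_hatch); contrapositively O(not close_hatch → not pay_taxes). Since O(not close_hatch) holds, K gives O(not pay_taxes).
Premise 11 is O(not redact_schedule → pay_taxes); contrapositively O(not pay_taxes → redact_schedule). Since O(not pay_taxes) holds, K gives O(redact_schedule).
Premise 5 is O(certify_credential → not redact_schedule); contrapositively O(redact_schedule → not certify_credential). Since O(redact_schedule) holds, K gives O(not certify_credential).
So O(not certify_credential) holds, i.e. certify_credential is forbidden. None of the other listed options is forbidden under the premises.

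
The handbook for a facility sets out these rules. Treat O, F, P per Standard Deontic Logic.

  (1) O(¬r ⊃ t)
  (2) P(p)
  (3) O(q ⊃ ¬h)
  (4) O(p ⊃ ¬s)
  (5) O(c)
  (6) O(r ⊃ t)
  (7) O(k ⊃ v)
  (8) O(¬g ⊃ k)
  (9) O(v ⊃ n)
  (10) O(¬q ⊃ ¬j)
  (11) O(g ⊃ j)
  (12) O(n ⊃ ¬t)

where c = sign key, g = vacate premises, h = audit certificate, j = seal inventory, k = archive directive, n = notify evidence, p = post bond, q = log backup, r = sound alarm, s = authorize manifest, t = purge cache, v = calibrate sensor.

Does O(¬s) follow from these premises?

No

Premise 4 is O(p ⊃ ¬s), but O(p) is not derivable from the premises (the permission P(p) asserts only ¬O(¬p), not O(p)), so it does not yield O(¬s).
No other premise forces O(¬s). An ideal world satisfying every premise can still have ¬s false, so O(¬s) is not derivable.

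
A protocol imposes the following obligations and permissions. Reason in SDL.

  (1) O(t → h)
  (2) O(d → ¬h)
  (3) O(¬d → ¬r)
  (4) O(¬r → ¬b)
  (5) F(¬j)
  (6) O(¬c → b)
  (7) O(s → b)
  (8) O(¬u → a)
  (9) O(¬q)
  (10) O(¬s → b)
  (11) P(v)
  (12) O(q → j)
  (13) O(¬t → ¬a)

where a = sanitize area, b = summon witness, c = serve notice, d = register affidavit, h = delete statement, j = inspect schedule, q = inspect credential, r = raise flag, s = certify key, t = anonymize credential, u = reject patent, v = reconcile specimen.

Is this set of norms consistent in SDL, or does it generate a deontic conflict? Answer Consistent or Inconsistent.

Consistent

Premise 12 is O(q → j); even if O(j) held, inferring O(q) would be affirming the consequent — invalid.
So O(q) is not derivable, and the apparent clash with O(¬q) does not arise.
A world satisfying every obligation exists (e.g. a=false, b=true, c=false, d=true, h=false, j=true, q=false, r=true, s=false, t=false, u=true, v=false); no atom is both obligatory and forbidden, so the set is consistent.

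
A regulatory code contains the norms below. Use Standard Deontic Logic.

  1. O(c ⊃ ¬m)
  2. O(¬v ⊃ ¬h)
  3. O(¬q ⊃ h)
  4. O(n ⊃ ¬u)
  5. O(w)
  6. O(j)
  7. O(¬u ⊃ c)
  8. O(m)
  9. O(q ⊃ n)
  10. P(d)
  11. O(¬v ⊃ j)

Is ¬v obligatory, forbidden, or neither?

Forbidden

Premise 8 gives O(m).
Premise 1, O(c ⊃ ¬m), contraposes to O(m ⊃ ¬c); with O(m) we get O(¬c).
Premise 7, O(¬u ⊃ c), contraposes to O(¬c ⊃ u); with O(¬c) we get O(u).
The contrapositive of premise 4 (O(n ⊃ ¬u)) is O(u ⊃ ¬n), and O(u) is already established, so O(¬n).
Premise 9, O(q ⊃ n), contraposes to O(¬n ⊃ ¬q); with O(¬n) we get O(¬q).
With premise 3, O(¬q ⊃ h), the K-axiom yields O(h).
Premise 2 is O(¬v ⊃ ¬h); contrapositively O(h ⊃ v). Since O(h) holds, K gives O(v).
Premises 5, 6, 10, 11 do not contribute to this derivation.
Thus O(v), which is F(¬v): ¬v is forbidden.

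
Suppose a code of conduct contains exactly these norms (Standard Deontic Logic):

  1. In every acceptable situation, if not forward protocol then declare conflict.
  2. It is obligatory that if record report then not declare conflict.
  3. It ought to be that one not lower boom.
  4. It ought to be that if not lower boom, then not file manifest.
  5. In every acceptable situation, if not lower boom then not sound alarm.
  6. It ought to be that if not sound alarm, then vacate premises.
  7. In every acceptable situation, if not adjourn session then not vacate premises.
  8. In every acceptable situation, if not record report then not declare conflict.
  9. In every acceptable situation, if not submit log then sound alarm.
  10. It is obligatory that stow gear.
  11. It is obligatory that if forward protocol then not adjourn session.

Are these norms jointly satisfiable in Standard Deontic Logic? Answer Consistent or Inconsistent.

Inconsistent

By case analysis on ¬record_report: premise 8 gives O(¬record_report → ¬declare_conflict) and premise 2 gives O(record_report → ¬declare_conflict), so O(¬declare_conflict) either way.
Premise 1, O(¬forward_protocol → declare_conflict), contraposes to O(¬declare_conflict → forward_protocol); with O(¬declare_conflict) we get O(forward_protocol).
Applying K to premise 11 (O(forward_protocol → ¬adjourn_session)) and O(forward_protocol) yields O(¬adjourn_session).
Applying K to premise 7 (O(¬adjourn_session → ¬vacate_premises)) and O(¬adjourn_session) yields O(¬vacate_premises).
Premise 6, O(¬sound_alarm → vacate_premises), contraposes to O(¬vacate_premises → sound_alarm); with O(¬vacate_premises) we get O(sound_alarm).
Premise 5, O(¬lower_boom → ¬sound_alarm), contraposes to O(sound_alarm → lower_boom); with O(sound_alarm) we get O(lower_boom).
Yet premise 3 states O(¬lower_boom).
We now have both O(lower_boom) and O(¬lower_boom) — lower_boom is simultaneously obligatory and forbidden, violating the D-axiom.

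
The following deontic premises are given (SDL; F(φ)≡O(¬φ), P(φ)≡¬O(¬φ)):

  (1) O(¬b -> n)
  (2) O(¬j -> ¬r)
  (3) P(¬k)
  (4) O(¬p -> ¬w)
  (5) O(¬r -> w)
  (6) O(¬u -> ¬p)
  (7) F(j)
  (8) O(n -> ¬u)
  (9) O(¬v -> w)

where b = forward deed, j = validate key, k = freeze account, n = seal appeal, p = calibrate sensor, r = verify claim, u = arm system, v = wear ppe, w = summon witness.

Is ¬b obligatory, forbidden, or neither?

Premise 7 is F(j), i.e. O(¬j).
Applying K to premise 2 (O(¬j -> ¬r)) and O(¬j) yields O(¬r).
From O(¬r) and premise 5, O(¬r -> w), we obtain O(w).
Premise 4 is O(¬p -> ¬w); contrapositively O(w -> p). Since O(w) holds, K gives O(p).
The contrapositive of premise 6 (O(¬u -> ¬p)) is O(p -> u), and O(p) is already established, so O(u).
The contrapositive of premise 8 (O(n -> ¬u)) is O(u -> ¬n), and O(u) is already established, so O(¬n).
Premise 1, O(¬b -> n), contraposes to O(¬n -> b); with O(¬n) we get O(b).
Premises 3, 9 do not contribute to this derivation.
Thus O(b), which is F(¬b): ¬b is forbidden.

Forbidden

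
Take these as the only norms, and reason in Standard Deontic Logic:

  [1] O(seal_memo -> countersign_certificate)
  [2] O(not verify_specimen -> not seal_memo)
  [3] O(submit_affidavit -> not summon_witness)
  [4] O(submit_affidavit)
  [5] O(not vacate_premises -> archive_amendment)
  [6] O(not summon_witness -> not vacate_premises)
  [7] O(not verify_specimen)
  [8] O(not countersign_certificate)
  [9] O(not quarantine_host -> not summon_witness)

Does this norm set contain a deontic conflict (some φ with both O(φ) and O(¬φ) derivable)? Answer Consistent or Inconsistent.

Premise 1 is O(seal_memo -> countersign_certificate), but O(seal_memo) is not derivable from the premises, so it does not yield O(countersign_certificate).
So O(countersign_certificate) is not derivable, and the apparent clash with O(not countersign_certificate) does not arise.
A world satisfying every obligation exists (e.g. archive_amendment=true, countersign_certificate=false, quarantine_host=false, seal_memo=false, submit_affidavit=true, summon_witness=false, vacate_premises=false, verify_specimen=false); no atom is both obligatory and forbidden, so the set is consistent.

Consistent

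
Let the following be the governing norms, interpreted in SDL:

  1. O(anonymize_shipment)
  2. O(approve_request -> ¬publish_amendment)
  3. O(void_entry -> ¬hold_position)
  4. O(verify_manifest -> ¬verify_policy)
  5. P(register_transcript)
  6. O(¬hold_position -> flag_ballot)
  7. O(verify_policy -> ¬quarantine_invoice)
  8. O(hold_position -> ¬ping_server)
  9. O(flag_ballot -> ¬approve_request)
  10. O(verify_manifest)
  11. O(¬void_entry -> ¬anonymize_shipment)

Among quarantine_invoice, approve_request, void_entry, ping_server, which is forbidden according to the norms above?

approve_request

Premise 1 gives O(anonymize_shipment).
The contrapositive of premise 11 (O(¬void_entry -> ¬anonymize_shipment)) is O(anonymize_shipment -> void_entry), and O(anonymize_shipment) is already established, so O(void_entry).
Premise 3 is O(void_entry -> ¬hold_position); since O(void_entry), deontic closure gives O(¬hold_position).
From O(¬hold_position) and premise 6, O(¬hold_position -> flag_ballot), we obtain O(flag_ballot).
Premise 9 is O(flag_ballot -> ¬approve_request); since O(flag_ballot), deontic closure gives O(¬approve_request).
So O(¬approve_request) holds, i.e. approve_request is forbidden. None of the other listed options is forbidden under the premises.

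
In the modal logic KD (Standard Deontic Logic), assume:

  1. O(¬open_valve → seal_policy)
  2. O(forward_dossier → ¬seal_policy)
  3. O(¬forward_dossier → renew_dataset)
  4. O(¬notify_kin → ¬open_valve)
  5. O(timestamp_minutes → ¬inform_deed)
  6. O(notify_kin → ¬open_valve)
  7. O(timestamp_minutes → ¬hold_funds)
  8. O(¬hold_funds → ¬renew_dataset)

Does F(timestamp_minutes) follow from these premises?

Yes

Premises 4 and 6 are O(¬notify_kin → ¬open_valve) and O(notify_kin → ¬open_valve); every ideal world satisfies ¬notify_kin or notify_kin, so in either case ¬open_valve holds — hence O(¬open_valve).
With premise 1, O(¬open_valve → seal_policy), the K-axiom yields O(seal_policy).
Premise 2, O(forward_dossier → ¬seal_policy), contraposes to O(seal_policy → ¬forward_dossier); with O(seal_policy) we get O(¬forward_dossier).
From O(¬forward_dossier) and premise 3, O(¬forward_dossier → renew_dataset), we obtain O(renew_dataset).
Premise 8 is O(¬hold_funds → ¬renew_dataset); contrapositively O(renew_dataset → hold_funds). Since O(renew_dataset) holds, K gives O(hold_funds).
Premise 7, O(timestamp_minutes → ¬hold_funds), contraposes to O(hold_funds → ¬timestamp_minutes); with O(hold_funds) we get O(¬timestamp_minutes).
Premise 5 does not contribute to this derivation.
So O(¬timestamp_minutes) holds, i.e. F(timestamp_minutes). The claim follows.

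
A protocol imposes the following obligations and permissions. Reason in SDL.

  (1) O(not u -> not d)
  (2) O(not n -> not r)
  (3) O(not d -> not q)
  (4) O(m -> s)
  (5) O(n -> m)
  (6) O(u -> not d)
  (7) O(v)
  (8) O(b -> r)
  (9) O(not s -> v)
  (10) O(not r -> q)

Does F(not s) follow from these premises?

Yes

Premises 6 and 1 cover both cases: O(u -> not d) and O(not u -> not d). Since u ∨ not u is a tautology, O(not d) follows.
With premise 3, O(not d -> not q), the K-axiom yields O(not q).
The contrapositive of premise 10 (O(not r -> q)) is O(not q -> r), and O(not q) is already established, so O(r).
Premise 2 is O(not n -> not r); contrapositively O(r -> n). Since O(r) holds, K gives O(n).
Premise 5 is O(n -> m); since O(n), deontic closure gives O(m).
From O(m) and premise 4, O(m -> s), we obtain O(s).
Premises 7, 8, 9 do not contribute to this derivation.
So O(s) holds, i.e. F(not s). The claim follows.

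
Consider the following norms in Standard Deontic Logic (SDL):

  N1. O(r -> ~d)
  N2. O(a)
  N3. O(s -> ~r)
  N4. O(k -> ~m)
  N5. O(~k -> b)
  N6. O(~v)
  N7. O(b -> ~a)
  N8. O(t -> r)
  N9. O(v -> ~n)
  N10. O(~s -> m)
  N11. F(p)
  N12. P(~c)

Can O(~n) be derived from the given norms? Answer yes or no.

Premise 9 is O(v -> ~n), but O(v) is not derivable from the premises, so it does not yield O(~n).
No other premise forces O(~n). An ideal world satisfying every premise can still have ~n false, so O(~n) is not derivable.

No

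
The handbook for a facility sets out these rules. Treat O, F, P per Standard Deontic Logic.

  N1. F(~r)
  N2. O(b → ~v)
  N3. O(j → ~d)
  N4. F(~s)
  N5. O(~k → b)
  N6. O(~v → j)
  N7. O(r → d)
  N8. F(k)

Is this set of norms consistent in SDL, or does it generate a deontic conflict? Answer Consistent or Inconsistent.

Inconsistent

Premise 1, F(~r), is equivalent to O(r).
With premise 7, O(r → d), the K-axiom yields O(d).
Premise 3 is O(j → ~d); contrapositively O(d → ~j). Since O(d) holds, K gives O(~j).
The contrapositive of premise 6 (O(~v → j)) is O(~j → v), and O(~j) is already established, so O(v).
Premise 2 is O(b → ~v); contrapositively O(v → ~b). Since O(v) holds, K gives O(~b).
Premise 5, O(~k → b), contraposes to O(~b → k); with O(~b) we get O(k).
But premise 8, F(k), means O(~k).
We now have both O(k) and O(~k) — k is simultaneously obligatory and forbidden, violating the D-axiom.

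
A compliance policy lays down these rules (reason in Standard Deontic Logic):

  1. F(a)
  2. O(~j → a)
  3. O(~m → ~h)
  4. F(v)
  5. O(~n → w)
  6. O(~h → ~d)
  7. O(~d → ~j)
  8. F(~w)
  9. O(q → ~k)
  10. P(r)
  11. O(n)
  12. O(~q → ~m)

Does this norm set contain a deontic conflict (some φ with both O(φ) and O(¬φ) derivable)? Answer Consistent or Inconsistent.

Consistent

Premise 5 is O(~n → w); even if O(w) held, inferring O(~n) would be affirming the consequent — invalid.
So O(~n) is not derivable, and the apparent clash with O(n) does not arise.
A world satisfying every obligation exists (e.g. a=false, d=true, h=true, j=true, k=false, m=true, n=true, q=true, r=false, v=false, w=true); no atom is both obligatory and forbidden, so the set is consistent.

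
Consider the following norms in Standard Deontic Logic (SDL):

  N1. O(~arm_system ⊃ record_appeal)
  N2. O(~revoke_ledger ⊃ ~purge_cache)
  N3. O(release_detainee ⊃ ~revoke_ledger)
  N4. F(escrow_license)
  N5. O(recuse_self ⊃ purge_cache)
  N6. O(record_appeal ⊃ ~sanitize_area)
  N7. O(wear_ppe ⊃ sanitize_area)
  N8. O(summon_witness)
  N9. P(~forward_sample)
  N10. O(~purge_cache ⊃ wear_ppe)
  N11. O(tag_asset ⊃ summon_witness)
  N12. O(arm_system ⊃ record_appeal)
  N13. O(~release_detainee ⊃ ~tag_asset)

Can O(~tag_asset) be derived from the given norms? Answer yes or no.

Premises 1 and 12 are O(~arm_system ⊃ record_appeal) and O(arm_system ⊃ record_appeal); every ideal world satisfies ~arm_system or arm_system, so in either case record_appeal holds — hence O(record_appeal).
Applying K to premise 6 (O(record_appeal ⊃ ~sanitize_area)) and O(record_appeal) yields O(~sanitize_area).
Premise 7 is O(wear_ppe ⊃ sanitize_area); contrapositively O(~sanitize_area ⊃ ~wear_ppe). Since O(~sanitize_area) holds, K gives O(~wear_ppe).
Premise 10 is O(~purge_cache ⊃ wear_ppe); contrapositively O(~wear_ppe ⊃ purge_cache). Since O(~wear_ppe) holds, K gives O(purge_cache).
The contrapositive of premise 2 (O(~revoke_ledger ⊃ ~purge_cache)) is O(purge_cache ⊃ revoke_ledger), and O(purge_cache) is already established, so O(revoke_ledger).
Premise 3 is O(release_detainee ⊃ ~revoke_ledger); contrapositively O(revoke_ledger ⊃ ~release_detainee). Since O(revoke_ledger) holds, K gives O(~release_detainee).
With premise 13, O(~release_detainee ⊃ ~tag_asset), the K-axiom yields O(~tag_asset).
Premises 4, 5, 8, 9, 11 do not contribute to this derivation.
So O(~tag_asset) follows.

Yes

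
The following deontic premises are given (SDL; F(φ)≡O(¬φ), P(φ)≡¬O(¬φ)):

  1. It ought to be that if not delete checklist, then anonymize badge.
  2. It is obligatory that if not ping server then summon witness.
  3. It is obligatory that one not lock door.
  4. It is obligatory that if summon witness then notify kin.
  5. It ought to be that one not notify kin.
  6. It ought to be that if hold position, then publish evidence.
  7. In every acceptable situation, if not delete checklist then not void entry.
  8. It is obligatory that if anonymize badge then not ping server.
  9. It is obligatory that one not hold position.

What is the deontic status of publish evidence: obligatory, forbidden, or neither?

Premise 6 is O(hold_position → publish_evidence), but O(hold_position) is not derivable from the premises, so it does not yield O(publish_evidence).
No premise or chain of K-axiom applications forces O(publish_evidence), and none forces O(¬publish_evidence). So publish_evidence is neither obligatory nor forbidden under these norms.

Neither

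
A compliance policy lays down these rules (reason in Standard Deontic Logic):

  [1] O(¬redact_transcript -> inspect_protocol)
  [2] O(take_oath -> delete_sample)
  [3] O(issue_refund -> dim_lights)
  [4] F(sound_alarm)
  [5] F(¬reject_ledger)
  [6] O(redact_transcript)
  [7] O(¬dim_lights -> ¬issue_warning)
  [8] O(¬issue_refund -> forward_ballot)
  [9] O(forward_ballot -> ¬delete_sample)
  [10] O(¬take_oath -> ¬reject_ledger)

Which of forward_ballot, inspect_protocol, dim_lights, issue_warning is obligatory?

dim_lights

Premise 5 is F(¬reject_ledger), i.e. O(reject_ledger).
The contrapositive of premise 10 (O(¬take_oath -> ¬reject_ledger)) is O(reject_ledger -> take_oath), and O(reject_ledger) is already established, so O(take_oath).
From O(take_oath) and premise 2, O(take_oath -> delete_sample), we obtain O(delete_sample).
The contrapositive of premise 9 (O(forward_ballot -> ¬delete_sample)) is O(delete_sample -> ¬forward_ballot), and O(delete_sample) is already established, so O(¬forward_ballot).
The contrapositive of premise 8 (O(¬issue_refund -> forward_ballot)) is O(¬forward_ballot -> issue_refund), and O(¬forward_ballot) is already established, so O(issue_refund).
Premise 3 is O(issue_refund -> dim_lights); since O(issue_refund), deontic closure gives O(dim_lights).
So O(dim_lights) holds — dim_lights is obligatory. None of the other listed options is made obligatory by any chain of premises.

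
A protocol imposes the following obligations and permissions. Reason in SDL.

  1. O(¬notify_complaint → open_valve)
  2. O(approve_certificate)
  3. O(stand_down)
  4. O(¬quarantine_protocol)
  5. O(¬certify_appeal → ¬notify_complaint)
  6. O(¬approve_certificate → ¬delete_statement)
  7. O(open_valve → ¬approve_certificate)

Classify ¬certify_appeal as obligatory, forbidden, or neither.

Forbidden

Premise 2 states O(approve_certificate) outright.
The contrapositive of premise 7 (O(open_valve → ¬approve_certificate)) is O(approve_certificate → ¬open_valve), and O(approve_certificate) is already established, so O(¬open_valve).
Premise 1, O(¬notify_complaint → open_valve), contraposes to O(¬open_valve → notify_complaint); with O(¬open_valve) we get O(notify_complaint).
The contrapositive of premise 5 (O(¬certify_appeal → ¬notify_complaint)) is O(notify_complaint → certify_appeal), and O(notify_complaint) is already established, so O(certify_appeal).
Premises 3, 4, 6 do not contribute to this derivation.
Thus O(certify_appeal), which is F(¬certify_appeal): ¬certify_appeal is forbidden.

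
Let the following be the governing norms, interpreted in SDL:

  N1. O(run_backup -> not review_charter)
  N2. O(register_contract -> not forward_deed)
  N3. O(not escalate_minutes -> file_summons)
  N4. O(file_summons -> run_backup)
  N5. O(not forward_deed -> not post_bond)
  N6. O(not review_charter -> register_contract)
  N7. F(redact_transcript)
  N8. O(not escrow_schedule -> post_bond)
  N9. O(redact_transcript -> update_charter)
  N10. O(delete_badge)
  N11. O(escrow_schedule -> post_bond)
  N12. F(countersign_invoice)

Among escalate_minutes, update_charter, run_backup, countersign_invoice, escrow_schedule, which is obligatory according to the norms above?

escalate_minutes

Premises 8 and 11 are O(not escrow_schedule -> post_bond) and O(escrow_schedule -> post_bond); every ideal world satisfies not escrow_schedule or escrow_schedule, so in either case post_bond holds — hence O(post_bond).
The contrapositive of premise 5 (O(not forward_deed -> not post_bond)) is O(post_bond -> forward_deed), and O(post_bond) is already established, so O(forward_deed).
Premise 2, O(register_contract -> not forward_deed), contraposes to O(forward_deed -> not register_contract); with O(forward_deed) we get O(not register_contract).
Premise 6, O(not review_charter -> register_contract), contraposes to O(not register_contract -> review_charter); with O(not register_contract) we get O(review_charter).
Premise 1, O(run_backup -> not review_charter), contraposes to O(review_charter -> not run_backup); with O(review_charter) we get O(not run_backup).
Premise 4 is O(file_summons -> run_backup); contrapositively O(not run_backup -> not file_summons). Since O(not run_backup) holds, K gives O(not file_summons).
Premise 3 is O(not escalate_minutes -> file_summons); contrapositively O(not file_summons -> escalate_minutes). Since O(not file_summons) holds, K gives O(escalate_minutes).
So O(escalate_minutes) holds — escalate_minutes is obligatory. None of the other listed options is made obligatory by any chain of premises.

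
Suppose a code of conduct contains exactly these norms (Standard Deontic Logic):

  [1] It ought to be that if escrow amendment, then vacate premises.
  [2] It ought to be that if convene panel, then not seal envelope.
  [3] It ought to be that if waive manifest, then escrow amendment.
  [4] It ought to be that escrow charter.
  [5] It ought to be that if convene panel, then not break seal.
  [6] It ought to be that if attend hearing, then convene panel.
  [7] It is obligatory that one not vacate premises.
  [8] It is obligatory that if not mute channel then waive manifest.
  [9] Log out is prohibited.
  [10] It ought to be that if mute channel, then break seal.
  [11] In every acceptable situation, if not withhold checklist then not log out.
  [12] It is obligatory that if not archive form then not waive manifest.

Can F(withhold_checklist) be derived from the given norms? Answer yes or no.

No

Premise 11 is O(¬withhold_checklist → ¬log_out); even if O(¬log_out) held, inferring O(¬withhold_checklist) would be affirming the consequent — invalid.
No other premise forces O(¬withhold_checklist). An ideal world satisfying every premise can still have withhold_checklist true, so F(withhold_checklist) is not derivable.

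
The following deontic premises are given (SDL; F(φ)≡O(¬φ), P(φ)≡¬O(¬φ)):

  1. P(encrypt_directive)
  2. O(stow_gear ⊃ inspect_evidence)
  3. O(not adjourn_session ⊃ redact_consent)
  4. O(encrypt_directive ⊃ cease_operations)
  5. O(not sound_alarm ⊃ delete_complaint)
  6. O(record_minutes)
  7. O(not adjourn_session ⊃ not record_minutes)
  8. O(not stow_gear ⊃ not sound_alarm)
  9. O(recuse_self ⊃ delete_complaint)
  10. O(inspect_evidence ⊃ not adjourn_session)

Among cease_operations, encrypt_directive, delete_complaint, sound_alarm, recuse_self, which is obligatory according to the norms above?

Premise 6 gives O(record_minutes).
Premise 7, O(not adjourn_session ⊃ not record_minutes), contraposes to O(record_minutes ⊃ adjourn_session); with O(record_minutes) we get O(adjourn_session).
Premise 10 is O(inspect_evidence ⊃ not adjourn_session); contrapositively O(adjourn_session ⊃ not inspect_evidence). Since O(adjourn_session) holds, K gives O(not inspect_evidence).
The contrapositive of premise 2 (O(stow_gear ⊃ inspect_evidence)) is O(not inspect_evidence ⊃ not stow_gear), and O(not inspect_evidence) is already established, so O(not stow_gear).
Premise 8 is O(not stow_gear ⊃ not sound_alarm); since O(not stow_gear), deontic closure gives O(not sound_alarm).
From O(not sound_alarm) and premise 5, O(not sound_alarm ⊃ delete_complaint), we obtain O(delete_complaint).
So O(delete_complaint) holds — delete_complaint is obligatory. None of the other listed options is made obligatory by any chain of premises.

delete_complaint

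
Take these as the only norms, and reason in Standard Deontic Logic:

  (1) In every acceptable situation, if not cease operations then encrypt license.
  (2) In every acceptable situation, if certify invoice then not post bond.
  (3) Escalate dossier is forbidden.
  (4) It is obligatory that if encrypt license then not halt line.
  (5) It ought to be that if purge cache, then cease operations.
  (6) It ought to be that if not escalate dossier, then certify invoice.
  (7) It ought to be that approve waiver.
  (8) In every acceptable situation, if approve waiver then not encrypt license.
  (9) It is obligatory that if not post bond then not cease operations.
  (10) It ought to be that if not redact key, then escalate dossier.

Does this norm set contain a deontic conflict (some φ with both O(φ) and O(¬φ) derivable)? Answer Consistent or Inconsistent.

Inconsistent

Premise 7 states O(approve_waiver) outright.
From O(approve_waiver) and premise 8, O(approve_waiver → ¬encrypt_license), we obtain O(¬encrypt_license).
Premise 1, O(¬cease_operations → encrypt_license), contraposes to O(¬encrypt_license → cease_operations); with O(¬encrypt_license) we get O(cease_operations).
Premise 9 is O(¬post_bond → ¬cease_operations); contrapositively O(cease_operations → post_bond). Since O(cease_operations) holds, K gives O(post_bond).
Premise 2, O(certify_invoice → ¬post_bond), contraposes to O(post_bond → ¬certify_invoice); with O(post_bond) we get O(¬certify_invoice).
Premise 6, O(¬escalate_dossier → certify_invoice), contraposes to O(¬certify_invoice → escalate_dossier); with O(¬certify_invoice) we get O(escalate_dossier).
Yet premise 3 is F(escalate_dossier), i.e. O(¬escalate_dossier).
We now have both O(escalate_dossier) and O(¬escalate_dossier) — escalate_dossier is simultaneously obligatory and forbidden, violating the D-axiom.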